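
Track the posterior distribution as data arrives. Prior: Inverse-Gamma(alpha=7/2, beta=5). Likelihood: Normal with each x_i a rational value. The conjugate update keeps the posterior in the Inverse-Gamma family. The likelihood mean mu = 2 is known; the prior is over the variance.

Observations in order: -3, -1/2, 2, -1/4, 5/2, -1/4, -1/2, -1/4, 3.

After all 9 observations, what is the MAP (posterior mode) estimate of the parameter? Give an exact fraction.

obs 1: x=-3 → posterior Inverse-Gamma(4, 35/2)
obs 2: x=-1/2 → posterior Inverse-Gamma(9/2, 165/8)
obs 3: x=2 → posterior Inverse-Gamma(5, 165/8)
obs 4: x=-1/4 → posterior Inverse-Gamma(11/2, 741/32)
obs 5: x=5/2 → posterior Inverse-Gamma(6, 745/32)
obs 6: x=-1/4 → posterior Inverse-Gamma(13/2, 413/16)
obs 7: x=-1/2 → posterior Inverse-Gamma(7, 463/16)
obs 8: x=-1/4 → posterior Inverse-Gamma(15/2, 1007/32)
obs 9: x=3 → posterior Inverse-Gamma(8, 1023/32)

341/96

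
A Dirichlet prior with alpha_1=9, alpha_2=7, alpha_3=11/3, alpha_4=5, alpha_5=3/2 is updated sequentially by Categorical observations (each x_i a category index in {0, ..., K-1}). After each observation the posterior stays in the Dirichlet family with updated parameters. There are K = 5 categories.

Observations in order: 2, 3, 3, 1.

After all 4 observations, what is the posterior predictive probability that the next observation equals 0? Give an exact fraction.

54/181

obs 1: x=2 → posterior Dirichlet(9, 7, 14/3, 5, 3/2)
obs 2: x=3 → posterior Dirichlet(9, 7, 14/3, 6, 3/2)
obs 3: x=3 → posterior Dirichlet(9, 7, 14/3, 7, 3/2)
obs 4: x=1 → posterior Dirichlet(9, 8, 14/3, 7, 3/2)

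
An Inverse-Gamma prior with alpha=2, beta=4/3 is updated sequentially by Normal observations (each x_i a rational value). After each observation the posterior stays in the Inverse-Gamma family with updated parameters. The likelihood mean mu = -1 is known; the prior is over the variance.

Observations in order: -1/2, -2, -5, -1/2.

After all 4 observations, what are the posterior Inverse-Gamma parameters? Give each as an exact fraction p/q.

obs 1: x=-1/2 → posterior Inverse-Gamma(5/2, 35/24)
obs 2: x=-2 → posterior Inverse-Gamma(3, 47/24)
obs 3: x=-5 → posterior Inverse-Gamma(7/2, 239/24)
obs 4: x=-1/2 → posterior Inverse-Gamma(4, 121/12)

alpha=4, beta=121/12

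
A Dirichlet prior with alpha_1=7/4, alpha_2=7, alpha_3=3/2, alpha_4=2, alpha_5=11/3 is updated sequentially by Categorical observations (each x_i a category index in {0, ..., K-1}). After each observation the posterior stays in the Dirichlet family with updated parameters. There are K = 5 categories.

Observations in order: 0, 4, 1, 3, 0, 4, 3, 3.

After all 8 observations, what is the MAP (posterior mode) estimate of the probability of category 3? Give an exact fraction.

48/227

obs 1: x=0 → posterior Dirichlet(11/4, 7, 3/2, 2, 11/3)
obs 2: x=4 → posterior Dirichlet(11/4, 7, 3/2, 2, 14/3)
obs 3: x=1 → posterior Dirichlet(11/4, 8, 3/2, 2, 14/3)
obs 4: x=3 → posterior Dirichlet(11/4, 8, 3/2, 3, 14/3)
obs 5: x=0 → posterior Dirichlet(15/4, 8, 3/2, 3, 14/3)
obs 6: x=4 → posterior Dirichlet(15/4, 8, 3/2, 3, 17/3)
obs 7: x=3 → posterior Dirichlet(15/4, 8, 3/2, 4, 17/3)
obs 8: x=3 → posterior Dirichlet(15/4, 8, 3/2, 5, 17/3)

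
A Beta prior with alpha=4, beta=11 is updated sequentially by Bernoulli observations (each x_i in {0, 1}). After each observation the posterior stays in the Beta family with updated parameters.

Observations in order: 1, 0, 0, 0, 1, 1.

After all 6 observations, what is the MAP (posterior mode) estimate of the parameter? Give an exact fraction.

6/19

obs 1: x=1 → posterior Beta(5, 11)
obs 2: x=0 → posterior Beta(5, 12)
obs 3: x=0 → posterior Beta(5, 13)
obs 4: x=0 → posterior Beta(5, 14)
obs 5: x=1 → posterior Beta(6, 14)
obs 6: x=1 → posterior Beta(7, 14)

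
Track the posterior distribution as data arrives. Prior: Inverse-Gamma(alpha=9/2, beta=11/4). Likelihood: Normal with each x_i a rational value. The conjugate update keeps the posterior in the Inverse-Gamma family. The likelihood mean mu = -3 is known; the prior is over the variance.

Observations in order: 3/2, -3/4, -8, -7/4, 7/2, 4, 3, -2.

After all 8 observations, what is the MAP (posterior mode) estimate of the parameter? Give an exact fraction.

1485/152

obs 1: x=3/2 → posterior Inverse-Gamma(5, 103/8)
obs 2: x=-3/4 → posterior Inverse-Gamma(11/2, 493/32)
obs 3: x=-8 → posterior Inverse-Gamma(6, 893/32)
obs 4: x=-7/4 → posterior Inverse-Gamma(13/2, 459/16)
obs 5: x=7/2 → posterior Inverse-Gamma(7, 797/16)
obs 6: x=4 → posterior Inverse-Gamma(15/2, 1189/16)
obs 7: x=3 → posterior Inverse-Gamma(8, 1477/16)
obs 8: x=-2 → posterior Inverse-Gamma(17/2, 1485/16)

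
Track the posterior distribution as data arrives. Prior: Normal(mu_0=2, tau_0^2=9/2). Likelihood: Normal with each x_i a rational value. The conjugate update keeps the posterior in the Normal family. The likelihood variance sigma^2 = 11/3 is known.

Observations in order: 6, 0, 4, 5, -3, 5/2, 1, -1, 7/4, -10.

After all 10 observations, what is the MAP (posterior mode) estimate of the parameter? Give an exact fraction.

obs 1: x=6 → posterior Normal(206/49, 99/49)
obs 2: x=0 → posterior Normal(103/38, 99/76)
obs 3: x=4 → posterior Normal(314/103, 99/103)
obs 4: x=5 → posterior Normal(449/130, 99/130)
obs 5: x=-3 → posterior Normal(368/157, 99/157)
obs 6: x=5/2 → posterior Normal(871/368, 99/184)
obs 7: x=1 → posterior Normal(925/422, 99/211)
obs 8: x=-1 → posterior Normal(871/476, 99/238)
obs 9: x=7/4 → posterior Normal(1931/1060, 99/265)
obs 10: x=-10 → posterior Normal(851/1168, 99/292)

851/1168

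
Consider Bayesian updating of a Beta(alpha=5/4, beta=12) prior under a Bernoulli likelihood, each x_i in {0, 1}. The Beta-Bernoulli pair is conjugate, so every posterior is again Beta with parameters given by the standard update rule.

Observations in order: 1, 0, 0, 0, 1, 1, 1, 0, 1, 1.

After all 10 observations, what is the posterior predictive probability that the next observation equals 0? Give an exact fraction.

obs 1: x=1 → posterior Beta(9/4, 12)
obs 2: x=0 → posterior Beta(9/4, 13)
obs 3: x=0 → posterior Beta(9/4, 14)
obs 4: x=0 → posterior Beta(9/4, 15)
obs 5: x=1 → posterior Beta(13/4, 15)
obs 6: x=1 → posterior Beta(17/4, 15)
obs 7: x=1 → posterior Beta(21/4, 15)
obs 8: x=0 → posterior Beta(21/4, 16)
obs 9: x=1 → posterior Beta(25/4, 16)
obs 10: x=1 → posterior Beta(29/4, 16)

64/93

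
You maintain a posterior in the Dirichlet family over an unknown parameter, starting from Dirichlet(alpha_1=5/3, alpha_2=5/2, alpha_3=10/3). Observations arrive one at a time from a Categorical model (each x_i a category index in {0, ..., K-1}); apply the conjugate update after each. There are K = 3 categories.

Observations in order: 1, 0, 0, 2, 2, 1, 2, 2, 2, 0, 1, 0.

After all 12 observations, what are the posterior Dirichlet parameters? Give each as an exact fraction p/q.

obs 1: x=1 → posterior Dirichlet(5/3, 7/2, 10/3)
obs 2: x=0 → posterior Dirichlet(8/3, 7/2, 10/3)
obs 3: x=0 → posterior Dirichlet(11/3, 7/2, 10/3)
obs 4: x=2 → posterior Dirichlet(11/3, 7/2, 13/3)
obs 5: x=2 → posterior Dirichlet(11/3, 7/2, 16/3)
obs 6: x=1 → posterior Dirichlet(11/3, 9/2, 16/3)
obs 7: x=2 → posterior Dirichlet(11/3, 9/2, 19/3)
obs 8: x=2 → posterior Dirichlet(11/3, 9/2, 22/3)
obs 9: x=2 → posterior Dirichlet(11/3, 9/2, 25/3)
obs 10: x=0 → posterior Dirichlet(14/3, 9/2, 25/3)
obs 11: x=1 → posterior Dirichlet(14/3, 11/2, 25/3)
obs 12: x=0 → posterior Dirichlet(17/3, 11/2, 25/3)

alpha_1=17/3, alpha_2=11/2, alpha_3=25/3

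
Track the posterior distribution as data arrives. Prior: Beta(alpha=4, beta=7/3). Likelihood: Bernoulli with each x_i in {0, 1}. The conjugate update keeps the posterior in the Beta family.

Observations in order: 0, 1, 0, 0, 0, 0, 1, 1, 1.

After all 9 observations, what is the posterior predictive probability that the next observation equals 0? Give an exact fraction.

11/23

obs 1: x=0 → posterior Beta(4, 10/3)
obs 2: x=1 → posterior Beta(5, 10/3)
obs 3: x=0 → posterior Beta(5, 13/3)
obs 4: x=0 → posterior Beta(5, 16/3)
obs 5: x=0 → posterior Beta(5, 19/3)
obs 6: x=0 → posterior Beta(5, 22/3)
obs 7: x=1 → posterior Beta(6, 22/3)
obs 8: x=1 → posterior Beta(7, 22/3)
obs 9: x=1 → posterior Beta(8, 22/3)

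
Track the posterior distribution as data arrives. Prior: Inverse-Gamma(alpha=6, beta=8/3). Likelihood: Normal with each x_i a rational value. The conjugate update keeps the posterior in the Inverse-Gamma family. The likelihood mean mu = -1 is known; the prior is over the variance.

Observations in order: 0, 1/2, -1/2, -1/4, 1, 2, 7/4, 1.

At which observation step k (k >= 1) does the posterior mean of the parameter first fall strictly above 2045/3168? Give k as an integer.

k = 2

obs 1: x=0 → posterior Inverse-Gamma(13/2, 19/6)
obs 2: x=1/2 → posterior Inverse-Gamma(7, 103/24)
obs 3: x=-1/2 → posterior Inverse-Gamma(15/2, 53/12)
obs 4: x=-1/4 → posterior Inverse-Gamma(8, 451/96)
obs 5: x=1 → posterior Inverse-Gamma(17/2, 643/96)
obs 6: x=2 → posterior Inverse-Gamma(9, 1075/96)
obs 7: x=7/4 → posterior Inverse-Gamma(19/2, 719/48)
obs 8: x=1 → posterior Inverse-Gamma(10, 815/48)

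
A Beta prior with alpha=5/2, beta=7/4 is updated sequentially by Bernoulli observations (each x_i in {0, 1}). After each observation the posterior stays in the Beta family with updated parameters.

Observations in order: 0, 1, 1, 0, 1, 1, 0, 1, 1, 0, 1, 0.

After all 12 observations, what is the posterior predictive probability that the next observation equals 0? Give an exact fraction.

27/65

obs 1: x=0 → posterior Beta(5/2, 11/4)
obs 2: x=1 → posterior Beta(7/2, 11/4)
obs 3: x=1 → posterior Beta(9/2, 11/4)
obs 4: x=0 → posterior Beta(9/2, 15/4)
obs 5: x=1 → posterior Beta(11/2, 15/4)
obs 6: x=1 → posterior Beta(13/2, 15/4)
obs 7: x=0 → posterior Beta(13/2, 19/4)
obs 8: x=1 → posterior Beta(15/2, 19/4)
obs 9: x=1 → posterior Beta(17/2, 19/4)
obs 10: x=0 → posterior Beta(17/2, 23/4)
obs 11: x=1 → posterior Beta(19/2, 23/4)
obs 12: x=0 → posterior Beta(19/2, 27/4)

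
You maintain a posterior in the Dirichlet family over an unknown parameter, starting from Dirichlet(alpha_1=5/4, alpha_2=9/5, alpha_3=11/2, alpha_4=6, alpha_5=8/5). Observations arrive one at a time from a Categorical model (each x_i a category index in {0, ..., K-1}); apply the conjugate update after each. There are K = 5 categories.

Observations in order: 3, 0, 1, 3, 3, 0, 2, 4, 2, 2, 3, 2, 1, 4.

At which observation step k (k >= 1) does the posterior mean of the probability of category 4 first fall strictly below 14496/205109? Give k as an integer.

obs 1: x=3 → posterior Dirichlet(5/4, 9/5, 11/2, 7, 8/5)
obs 2: x=0 → posterior Dirichlet(9/4, 9/5, 11/2, 7, 8/5)
obs 3: x=1 → posterior Dirichlet(9/4, 14/5, 11/2, 7, 8/5)
obs 4: x=3 → posterior Dirichlet(9/4, 14/5, 11/2, 8, 8/5)
obs 5: x=3 → posterior Dirichlet(9/4, 14/5, 11/2, 9, 8/5)
obs 6: x=0 → posterior Dirichlet(13/4, 14/5, 11/2, 9, 8/5)
obs 7: x=2 → posterior Dirichlet(13/4, 14/5, 13/2, 9, 8/5)
obs 8: x=4 → posterior Dirichlet(13/4, 14/5, 13/2, 9, 13/5)
obs 9: x=2 → posterior Dirichlet(13/4, 14/5, 15/2, 9, 13/5)
obs 10: x=2 → posterior Dirichlet(13/4, 14/5, 17/2, 9, 13/5)
obs 11: x=3 → posterior Dirichlet(13/4, 14/5, 17/2, 10, 13/5)
obs 12: x=2 → posterior Dirichlet(13/4, 14/5, 19/2, 10, 13/5)
obs 13: x=1 → posterior Dirichlet(13/4, 19/5, 19/2, 10, 13/5)
obs 14: x=4 → posterior Dirichlet(13/4, 19/5, 19/2, 10, 18/5)

k = 7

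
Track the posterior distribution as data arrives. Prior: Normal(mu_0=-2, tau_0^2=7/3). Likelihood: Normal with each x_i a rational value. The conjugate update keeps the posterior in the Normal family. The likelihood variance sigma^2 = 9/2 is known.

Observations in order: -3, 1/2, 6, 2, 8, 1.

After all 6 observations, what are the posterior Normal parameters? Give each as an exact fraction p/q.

obs 1: x=-3 → posterior Normal(-96/41, 63/41)
obs 2: x=1/2 → posterior Normal(-89/55, 63/55)
obs 3: x=6 → posterior Normal(-5/69, 21/23)
obs 4: x=2 → posterior Normal(23/83, 63/83)
obs 5: x=8 → posterior Normal(135/97, 63/97)
obs 6: x=1 → posterior Normal(149/111, 21/37)

mu_0=149/111, tau_0^2=21/37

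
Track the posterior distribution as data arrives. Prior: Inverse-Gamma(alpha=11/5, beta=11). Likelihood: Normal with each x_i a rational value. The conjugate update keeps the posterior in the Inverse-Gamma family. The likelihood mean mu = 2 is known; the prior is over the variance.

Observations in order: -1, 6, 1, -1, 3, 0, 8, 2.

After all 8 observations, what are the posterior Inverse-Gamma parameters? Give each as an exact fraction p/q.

obs 1: x=-1 → posterior Inverse-Gamma(27/10, 31/2)
obs 2: x=6 → posterior Inverse-Gamma(16/5, 47/2)
obs 3: x=1 → posterior Inverse-Gamma(37/10, 24)
obs 4: x=-1 → posterior Inverse-Gamma(21/5, 57/2)
obs 5: x=3 → posterior Inverse-Gamma(47/10, 29)
obs 6: x=0 → posterior Inverse-Gamma(26/5, 31)
obs 7: x=8 → posterior Inverse-Gamma(57/10, 49)
obs 8: x=2 → posterior Inverse-Gamma(31/5, 49)

alpha=31/5, beta=49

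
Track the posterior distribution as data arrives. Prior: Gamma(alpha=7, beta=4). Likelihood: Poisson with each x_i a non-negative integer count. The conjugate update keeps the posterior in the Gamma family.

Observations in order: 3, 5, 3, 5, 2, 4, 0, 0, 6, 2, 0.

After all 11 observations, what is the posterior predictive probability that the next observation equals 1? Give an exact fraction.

obs 1: x=3 → posterior Gamma(10, 5)
obs 2: x=5 → posterior Gamma(15, 6)
obs 3: x=3 → posterior Gamma(18, 7)
obs 4: x=5 → posterior Gamma(23, 8)
obs 5: x=2 → posterior Gamma(25, 9)
obs 6: x=4 → posterior Gamma(29, 10)
obs 7: x=0 → posterior Gamma(29, 11)
obs 8: x=0 → posterior Gamma(29, 12)
obs 9: x=6 → posterior Gamma(35, 13)
obs 10: x=2 → posterior Gamma(37, 14)
obs 11: x=0 → posterior Gamma(37, 15)

1212211247036386516338097862899303436279296875/5708990770823839524233143877797980545530986496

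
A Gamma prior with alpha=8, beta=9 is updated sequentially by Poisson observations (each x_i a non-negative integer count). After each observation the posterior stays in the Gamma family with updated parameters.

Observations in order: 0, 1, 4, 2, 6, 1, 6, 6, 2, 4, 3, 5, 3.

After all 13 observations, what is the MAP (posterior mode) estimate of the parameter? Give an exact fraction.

obs 1: x=0 → posterior Gamma(8, 10)
obs 2: x=1 → posterior Gamma(9, 11)
obs 3: x=4 → posterior Gamma(13, 12)
obs 4: x=2 → posterior Gamma(15, 13)
obs 5: x=6 → posterior Gamma(21, 14)
obs 6: x=1 → posterior Gamma(22, 15)
obs 7: x=6 → posterior Gamma(28, 16)
obs 8: x=6 → posterior Gamma(34, 17)
obs 9: x=2 → posterior Gamma(36, 18)
obs 10: x=4 → posterior Gamma(40, 19)
obs 11: x=3 → posterior Gamma(43, 20)
obs 12: x=5 → posterior Gamma(48, 21)
obs 13: x=3 → posterior Gamma(51, 22)

25/11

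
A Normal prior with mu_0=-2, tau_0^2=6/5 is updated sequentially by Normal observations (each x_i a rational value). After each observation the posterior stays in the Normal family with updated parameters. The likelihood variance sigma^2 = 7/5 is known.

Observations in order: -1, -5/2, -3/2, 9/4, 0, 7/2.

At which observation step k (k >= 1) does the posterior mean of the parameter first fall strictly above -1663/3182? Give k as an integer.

k = 6

obs 1: x=-1 → posterior Normal(-20/13, 42/65)
obs 2: x=-5/2 → posterior Normal(-35/19, 42/95)
obs 3: x=-3/2 → posterior Normal(-44/25, 42/125)
obs 4: x=9/4 → posterior Normal(-61/62, 42/155)
obs 5: x=0 → posterior Normal(-61/74, 42/185)
obs 6: x=7/2 → posterior Normal(-19/86, 42/215)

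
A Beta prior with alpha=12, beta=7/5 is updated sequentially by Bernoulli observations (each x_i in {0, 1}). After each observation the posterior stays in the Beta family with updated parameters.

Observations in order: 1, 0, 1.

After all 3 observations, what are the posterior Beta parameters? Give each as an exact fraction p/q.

obs 1: x=1 → posterior Beta(13, 7/5)
obs 2: x=0 → posterior Beta(13, 12/5)
obs 3: x=1 → posterior Beta(14, 12/5)

alpha=14, beta=12/5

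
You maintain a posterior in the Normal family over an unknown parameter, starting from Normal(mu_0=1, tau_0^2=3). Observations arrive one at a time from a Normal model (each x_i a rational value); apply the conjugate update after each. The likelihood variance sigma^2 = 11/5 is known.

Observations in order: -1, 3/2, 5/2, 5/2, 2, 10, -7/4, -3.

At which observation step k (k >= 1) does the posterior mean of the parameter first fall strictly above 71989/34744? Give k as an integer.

obs 1: x=-1 → posterior Normal(-2/13, 33/26)
obs 2: x=3/2 → posterior Normal(37/82, 33/41)
obs 3: x=5/2 → posterior Normal(1, 33/56)
obs 4: x=5/2 → posterior Normal(187/142, 33/71)
obs 5: x=2 → posterior Normal(247/172, 33/86)
obs 6: x=10 → posterior Normal(547/202, 33/101)
obs 7: x=-7/4 → posterior Normal(989/464, 33/116)
obs 8: x=-3 → posterior Normal(809/524, 33/131)

k = 6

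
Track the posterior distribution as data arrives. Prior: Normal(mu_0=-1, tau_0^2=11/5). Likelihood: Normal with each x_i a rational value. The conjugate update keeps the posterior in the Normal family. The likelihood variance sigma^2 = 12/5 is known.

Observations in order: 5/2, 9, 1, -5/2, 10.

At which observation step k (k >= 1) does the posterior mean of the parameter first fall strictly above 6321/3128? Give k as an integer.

obs 1: x=5/2 → posterior Normal(31/46, 132/115)
obs 2: x=9 → posterior Normal(229/68, 66/85)
obs 3: x=1 → posterior Normal(251/90, 44/75)
obs 4: x=-5/2 → posterior Normal(7/4, 33/70)
obs 5: x=10 → posterior Normal(208/67, 132/335)

k = 2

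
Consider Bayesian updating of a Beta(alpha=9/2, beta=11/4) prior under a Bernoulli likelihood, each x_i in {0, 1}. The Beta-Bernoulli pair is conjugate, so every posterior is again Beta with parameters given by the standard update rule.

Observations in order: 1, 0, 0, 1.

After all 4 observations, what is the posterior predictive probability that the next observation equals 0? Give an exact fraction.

19/45

obs 1: x=1 → posterior Beta(11/2, 11/4)
obs 2: x=0 → posterior Beta(11/2, 15/4)
obs 3: x=0 → posterior Beta(11/2, 19/4)
obs 4: x=1 → posterior Beta(13/2, 19/4)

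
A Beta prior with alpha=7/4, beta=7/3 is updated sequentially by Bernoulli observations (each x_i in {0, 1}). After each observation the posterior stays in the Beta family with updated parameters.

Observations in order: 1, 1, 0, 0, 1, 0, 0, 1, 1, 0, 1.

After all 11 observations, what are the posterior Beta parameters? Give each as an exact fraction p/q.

obs 1: x=1 → posterior Beta(11/4, 7/3)
obs 2: x=1 → posterior Beta(15/4, 7/3)
obs 3: x=0 → posterior Beta(15/4, 10/3)
obs 4: x=0 → posterior Beta(15/4, 13/3)
obs 5: x=1 → posterior Beta(19/4, 13/3)
obs 6: x=0 → posterior Beta(19/4, 16/3)
obs 7: x=0 → posterior Beta(19/4, 19/3)
obs 8: x=1 → posterior Beta(23/4, 19/3)
obs 9: x=1 → posterior Beta(27/4, 19/3)
obs 10: x=0 → posterior Beta(27/4, 22/3)
obs 11: x=1 → posterior Beta(31/4, 22/3)

alpha=31/4, beta=22/3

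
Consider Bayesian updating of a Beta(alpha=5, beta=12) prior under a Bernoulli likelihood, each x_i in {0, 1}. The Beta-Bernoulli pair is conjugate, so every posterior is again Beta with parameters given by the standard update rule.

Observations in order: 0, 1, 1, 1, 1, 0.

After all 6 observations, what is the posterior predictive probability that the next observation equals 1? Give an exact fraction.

9/23

obs 1: x=0 → posterior Beta(5, 13)
obs 2: x=1 → posterior Beta(6, 13)
obs 3: x=1 → posterior Beta(7, 13)
obs 4: x=1 → posterior Beta(8, 13)
obs 5: x=1 → posterior Beta(9, 13)
obs 6: x=0 → posterior Beta(9, 14)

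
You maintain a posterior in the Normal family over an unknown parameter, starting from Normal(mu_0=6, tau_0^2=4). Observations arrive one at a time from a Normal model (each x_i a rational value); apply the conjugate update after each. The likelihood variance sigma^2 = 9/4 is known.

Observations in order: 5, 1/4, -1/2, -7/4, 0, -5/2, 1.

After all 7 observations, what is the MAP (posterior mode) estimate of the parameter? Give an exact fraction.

obs 1: x=5 → posterior Normal(134/25, 36/25)
obs 2: x=1/4 → posterior Normal(138/41, 36/41)
obs 3: x=-1/2 → posterior Normal(130/57, 12/19)
obs 4: x=-7/4 → posterior Normal(102/73, 36/73)
obs 5: x=0 → posterior Normal(102/89, 36/89)
obs 6: x=-5/2 → posterior Normal(62/105, 12/35)
obs 7: x=1 → posterior Normal(78/121, 36/121)

78/121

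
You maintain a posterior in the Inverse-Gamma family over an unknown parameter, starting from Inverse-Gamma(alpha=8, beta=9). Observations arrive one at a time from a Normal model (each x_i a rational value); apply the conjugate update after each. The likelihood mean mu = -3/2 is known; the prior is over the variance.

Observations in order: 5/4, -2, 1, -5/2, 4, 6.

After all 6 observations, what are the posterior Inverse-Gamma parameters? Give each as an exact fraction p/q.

alpha=11, beta=1913/32

obs 1: x=5/4 → posterior Inverse-Gamma(17/2, 409/32)
obs 2: x=-2 → posterior Inverse-Gamma(9, 413/32)
obs 3: x=1 → posterior Inverse-Gamma(19/2, 513/32)
obs 4: x=-5/2 → posterior Inverse-Gamma(10, 529/32)
obs 5: x=4 → posterior Inverse-Gamma(21/2, 1013/32)
obs 6: x=6 → posterior Inverse-Gamma(11, 1913/32)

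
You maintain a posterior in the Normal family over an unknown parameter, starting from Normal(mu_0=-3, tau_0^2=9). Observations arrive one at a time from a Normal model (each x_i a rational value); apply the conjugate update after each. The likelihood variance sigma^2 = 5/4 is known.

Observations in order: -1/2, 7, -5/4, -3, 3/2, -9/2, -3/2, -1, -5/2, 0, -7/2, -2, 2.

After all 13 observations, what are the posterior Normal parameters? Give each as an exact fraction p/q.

mu_0=-348/473, tau_0^2=45/473

obs 1: x=-1/2 → posterior Normal(-33/41, 45/41)
obs 2: x=7 → posterior Normal(219/77, 45/77)
obs 3: x=-5/4 → posterior Normal(174/113, 45/113)
obs 4: x=-3 → posterior Normal(66/149, 45/149)
obs 5: x=3/2 → posterior Normal(24/37, 9/37)
obs 6: x=-9/2 → posterior Normal(-42/221, 45/221)
obs 7: x=-3/2 → posterior Normal(-96/257, 45/257)
obs 8: x=-1 → posterior Normal(-132/293, 45/293)
obs 9: x=-5/2 → posterior Normal(-222/329, 45/329)
obs 10: x=0 → posterior Normal(-222/365, 9/73)
obs 11: x=-7/2 → posterior Normal(-348/401, 45/401)
obs 12: x=-2 → posterior Normal(-420/437, 45/437)
obs 13: x=2 → posterior Normal(-348/473, 45/473)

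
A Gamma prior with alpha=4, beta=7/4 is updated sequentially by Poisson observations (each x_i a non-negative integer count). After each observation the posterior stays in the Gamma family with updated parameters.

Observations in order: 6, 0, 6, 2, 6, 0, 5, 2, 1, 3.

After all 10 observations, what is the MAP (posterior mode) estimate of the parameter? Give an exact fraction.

obs 1: x=6 → posterior Gamma(10, 11/4)
obs 2: x=0 → posterior Gamma(10, 15/4)
obs 3: x=6 → posterior Gamma(16, 19/4)
obs 4: x=2 → posterior Gamma(18, 23/4)
obs 5: x=6 → posterior Gamma(24, 27/4)
obs 6: x=0 → posterior Gamma(24, 31/4)
obs 7: x=5 → posterior Gamma(29, 35/4)
obs 8: x=2 → posterior Gamma(31, 39/4)
obs 9: x=1 → posterior Gamma(32, 43/4)
obs 10: x=3 → posterior Gamma(35, 47/4)

136/47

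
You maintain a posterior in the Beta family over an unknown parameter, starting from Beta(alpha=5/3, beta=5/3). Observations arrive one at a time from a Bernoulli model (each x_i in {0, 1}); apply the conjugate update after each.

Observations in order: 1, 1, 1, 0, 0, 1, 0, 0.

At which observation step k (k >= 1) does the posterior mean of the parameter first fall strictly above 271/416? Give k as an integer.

obs 1: x=1 → posterior Beta(8/3, 5/3)
obs 2: x=1 → posterior Beta(11/3, 5/3)
obs 3: x=1 → posterior Beta(14/3, 5/3)
obs 4: x=0 → posterior Beta(14/3, 8/3)
obs 5: x=0 → posterior Beta(14/3, 11/3)
obs 6: x=1 → posterior Beta(17/3, 11/3)
obs 7: x=0 → posterior Beta(17/3, 14/3)
obs 8: x=0 → posterior Beta(17/3, 17/3)

k = 2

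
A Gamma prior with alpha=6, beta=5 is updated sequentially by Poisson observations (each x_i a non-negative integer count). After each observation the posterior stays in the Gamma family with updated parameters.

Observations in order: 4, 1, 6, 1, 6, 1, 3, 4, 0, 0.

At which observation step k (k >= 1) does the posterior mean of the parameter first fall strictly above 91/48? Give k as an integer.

obs 1: x=4 → posterior Gamma(10, 6)
obs 2: x=1 → posterior Gamma(11, 7)
obs 3: x=6 → posterior Gamma(17, 8)
obs 4: x=1 → posterior Gamma(18, 9)
obs 5: x=6 → posterior Gamma(24, 10)
obs 6: x=1 → posterior Gamma(25, 11)
obs 7: x=3 → posterior Gamma(28, 12)
obs 8: x=4 → posterior Gamma(32, 13)
obs 9: x=0 → posterior Gamma(32, 14)
obs 10: x=0 → posterior Gamma(32, 15)

k = 3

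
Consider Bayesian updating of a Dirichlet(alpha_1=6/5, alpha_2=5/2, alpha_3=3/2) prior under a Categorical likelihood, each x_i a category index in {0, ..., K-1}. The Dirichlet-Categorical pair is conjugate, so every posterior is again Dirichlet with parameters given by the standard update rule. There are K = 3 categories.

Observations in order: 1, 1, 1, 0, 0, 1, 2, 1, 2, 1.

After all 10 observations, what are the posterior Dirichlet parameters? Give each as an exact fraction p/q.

obs 1: x=1 → posterior Dirichlet(6/5, 7/2, 3/2)
obs 2: x=1 → posterior Dirichlet(6/5, 9/2, 3/2)
obs 3: x=1 → posterior Dirichlet(6/5, 11/2, 3/2)
obs 4: x=0 → posterior Dirichlet(11/5, 11/2, 3/2)
obs 5: x=0 → posterior Dirichlet(16/5, 11/2, 3/2)
obs 6: x=1 → posterior Dirichlet(16/5, 13/2, 3/2)
obs 7: x=2 → posterior Dirichlet(16/5, 13/2, 5/2)
obs 8: x=1 → posterior Dirichlet(16/5, 15/2, 5/2)
obs 9: x=2 → posterior Dirichlet(16/5, 15/2, 7/2)
obs 10: x=1 → posterior Dirichlet(16/5, 17/2, 7/2)

alpha_1=16/5, alpha_2=17/2, alpha_3=7/2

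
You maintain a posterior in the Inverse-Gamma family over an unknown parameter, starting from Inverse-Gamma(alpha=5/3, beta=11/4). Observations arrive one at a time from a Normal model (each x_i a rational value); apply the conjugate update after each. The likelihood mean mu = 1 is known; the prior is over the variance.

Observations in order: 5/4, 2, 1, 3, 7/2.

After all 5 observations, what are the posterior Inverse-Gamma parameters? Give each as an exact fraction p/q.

alpha=25/6, beta=269/32

obs 1: x=5/4 → posterior Inverse-Gamma(13/6, 89/32)
obs 2: x=2 → posterior Inverse-Gamma(8/3, 105/32)
obs 3: x=1 → posterior Inverse-Gamma(19/6, 105/32)
obs 4: x=3 → posterior Inverse-Gamma(11/3, 169/32)
obs 5: x=7/2 → posterior Inverse-Gamma(25/6, 269/32)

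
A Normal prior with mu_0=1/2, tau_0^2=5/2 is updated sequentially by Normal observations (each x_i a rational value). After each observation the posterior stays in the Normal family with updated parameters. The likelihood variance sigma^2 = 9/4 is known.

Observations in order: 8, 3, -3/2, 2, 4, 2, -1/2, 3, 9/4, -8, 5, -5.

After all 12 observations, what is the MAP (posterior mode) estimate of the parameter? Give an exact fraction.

49/43

obs 1: x=8 → posterior Normal(169/38, 45/38)
obs 2: x=3 → posterior Normal(229/58, 45/58)
obs 3: x=-3/2 → posterior Normal(199/78, 15/26)
obs 4: x=2 → posterior Normal(239/98, 45/98)
obs 5: x=4 → posterior Normal(319/118, 45/118)
obs 6: x=2 → posterior Normal(359/138, 15/46)
obs 7: x=-1/2 → posterior Normal(349/158, 45/158)
obs 8: x=3 → posterior Normal(409/178, 45/178)
obs 9: x=9/4 → posterior Normal(227/99, 5/22)
obs 10: x=-8 → posterior Normal(147/109, 45/218)
obs 11: x=5 → posterior Normal(197/119, 45/238)
obs 12: x=-5 → posterior Normal(49/43, 15/86)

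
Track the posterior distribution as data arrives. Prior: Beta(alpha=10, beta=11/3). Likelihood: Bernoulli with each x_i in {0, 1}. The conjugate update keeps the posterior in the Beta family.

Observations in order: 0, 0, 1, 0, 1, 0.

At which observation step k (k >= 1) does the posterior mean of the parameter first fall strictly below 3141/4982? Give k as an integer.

k = 4

obs 1: x=0 → posterior Beta(10, 14/3)
obs 2: x=0 → posterior Beta(10, 17/3)
obs 3: x=1 → posterior Beta(11, 17/3)
obs 4: x=0 → posterior Beta(11, 20/3)
obs 5: x=1 → posterior Beta(12, 20/3)
obs 6: x=0 → posterior Beta(12, 23/3)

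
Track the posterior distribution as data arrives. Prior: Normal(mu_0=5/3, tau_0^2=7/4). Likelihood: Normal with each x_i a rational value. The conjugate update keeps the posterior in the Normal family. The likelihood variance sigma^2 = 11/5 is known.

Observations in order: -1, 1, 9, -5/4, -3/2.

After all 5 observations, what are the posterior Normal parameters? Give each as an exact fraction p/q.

mu_0=3505/2628, tau_0^2=77/219

obs 1: x=-1 → posterior Normal(115/237, 77/79)
obs 2: x=1 → posterior Normal(110/171, 77/114)
obs 3: x=9 → posterior Normal(1165/447, 77/149)
obs 4: x=-5/4 → posterior Normal(4135/2208, 77/184)
obs 5: x=-3/2 → posterior Normal(3505/2628, 77/219)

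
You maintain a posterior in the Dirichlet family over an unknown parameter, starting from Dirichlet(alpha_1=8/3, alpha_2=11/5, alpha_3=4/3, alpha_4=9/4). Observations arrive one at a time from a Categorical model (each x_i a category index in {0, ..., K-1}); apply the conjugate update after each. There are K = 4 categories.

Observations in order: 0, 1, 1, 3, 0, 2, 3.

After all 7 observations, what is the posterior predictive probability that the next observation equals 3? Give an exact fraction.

85/309

obs 1: x=0 → posterior Dirichlet(11/3, 11/5, 4/3, 9/4)
obs 2: x=1 → posterior Dirichlet(11/3, 16/5, 4/3, 9/4)
obs 3: x=1 → posterior Dirichlet(11/3, 21/5, 4/3, 9/4)
obs 4: x=3 → posterior Dirichlet(11/3, 21/5, 4/3, 13/4)
obs 5: x=0 → posterior Dirichlet(14/3, 21/5, 4/3, 13/4)
obs 6: x=2 → posterior Dirichlet(14/3, 21/5, 7/3, 13/4)
obs 7: x=3 → posterior Dirichlet(14/3, 21/5, 7/3, 17/4)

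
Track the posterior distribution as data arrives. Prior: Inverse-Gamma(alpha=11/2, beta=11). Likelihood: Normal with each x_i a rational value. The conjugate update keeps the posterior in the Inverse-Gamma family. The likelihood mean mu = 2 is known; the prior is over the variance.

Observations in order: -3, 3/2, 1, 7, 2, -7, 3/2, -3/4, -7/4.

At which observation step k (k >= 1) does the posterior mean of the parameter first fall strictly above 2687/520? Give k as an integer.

k = 4

obs 1: x=-3 → posterior Inverse-Gamma(6, 47/2)
obs 2: x=3/2 → posterior Inverse-Gamma(13/2, 189/8)
obs 3: x=1 → posterior Inverse-Gamma(7, 193/8)
obs 4: x=7 → posterior Inverse-Gamma(15/2, 293/8)
obs 5: x=2 → posterior Inverse-Gamma(8, 293/8)
obs 6: x=-7 → posterior Inverse-Gamma(17/2, 617/8)
obs 7: x=3/2 → posterior Inverse-Gamma(9, 309/4)
obs 8: x=-3/4 → posterior Inverse-Gamma(19/2, 2593/32)
obs 9: x=-7/4 → posterior Inverse-Gamma(10, 1409/16)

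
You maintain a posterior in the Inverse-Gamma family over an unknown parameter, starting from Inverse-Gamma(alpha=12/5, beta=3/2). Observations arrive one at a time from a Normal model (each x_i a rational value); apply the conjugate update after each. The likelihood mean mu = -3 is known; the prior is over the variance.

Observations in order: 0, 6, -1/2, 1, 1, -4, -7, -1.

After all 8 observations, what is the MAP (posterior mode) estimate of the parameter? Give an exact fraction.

3045/296

obs 1: x=0 → posterior Inverse-Gamma(29/10, 6)
obs 2: x=6 → posterior Inverse-Gamma(17/5, 93/2)
obs 3: x=-1/2 → posterior Inverse-Gamma(39/10, 397/8)
obs 4: x=1 → posterior Inverse-Gamma(22/5, 461/8)
obs 5: x=1 → posterior Inverse-Gamma(49/10, 525/8)
obs 6: x=-4 → posterior Inverse-Gamma(27/5, 529/8)
obs 7: x=-7 → posterior Inverse-Gamma(59/10, 593/8)
obs 8: x=-1 → posterior Inverse-Gamma(32/5, 609/8)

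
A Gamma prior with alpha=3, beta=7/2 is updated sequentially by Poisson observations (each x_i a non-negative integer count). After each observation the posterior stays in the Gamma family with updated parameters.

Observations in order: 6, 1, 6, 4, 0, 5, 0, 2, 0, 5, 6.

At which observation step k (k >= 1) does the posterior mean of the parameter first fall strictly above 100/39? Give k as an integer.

k = 4

obs 1: x=6 → posterior Gamma(9, 9/2)
obs 2: x=1 → posterior Gamma(10, 11/2)
obs 3: x=6 → posterior Gamma(16, 13/2)
obs 4: x=4 → posterior Gamma(20, 15/2)
obs 5: x=0 → posterior Gamma(20, 17/2)
obs 6: x=5 → posterior Gamma(25, 19/2)
obs 7: x=0 → posterior Gamma(25, 21/2)
obs 8: x=2 → posterior Gamma(27, 23/2)
obs 9: x=0 → posterior Gamma(27, 25/2)
obs 10: x=5 → posterior Gamma(32, 27/2)
obs 11: x=6 → posterior Gamma(38, 29/2)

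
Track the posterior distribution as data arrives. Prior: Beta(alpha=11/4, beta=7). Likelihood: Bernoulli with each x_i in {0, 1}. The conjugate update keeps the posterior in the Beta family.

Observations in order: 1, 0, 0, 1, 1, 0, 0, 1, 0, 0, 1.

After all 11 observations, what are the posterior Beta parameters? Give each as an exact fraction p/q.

obs 1: x=1 → posterior Beta(15/4, 7)
obs 2: x=0 → posterior Beta(15/4, 8)
obs 3: x=0 → posterior Beta(15/4, 9)
obs 4: x=1 → posterior Beta(19/4, 9)
obs 5: x=1 → posterior Beta(23/4, 9)
obs 6: x=0 → posterior Beta(23/4, 10)
obs 7: x=0 → posterior Beta(23/4, 11)
obs 8: x=1 → posterior Beta(27/4, 11)
obs 9: x=0 → posterior Beta(27/4, 12)
obs 10: x=0 → posterior Beta(27/4, 13)
obs 11: x=1 → posterior Beta(31/4, 13)

alpha=31/4, beta=13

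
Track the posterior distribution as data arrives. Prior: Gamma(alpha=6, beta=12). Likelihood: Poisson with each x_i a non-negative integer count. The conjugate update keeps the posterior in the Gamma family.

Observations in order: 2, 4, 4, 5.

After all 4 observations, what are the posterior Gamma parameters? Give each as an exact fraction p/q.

obs 1: x=2 → posterior Gamma(8, 13)
obs 2: x=4 → posterior Gamma(12, 14)
obs 3: x=4 → posterior Gamma(16, 15)
obs 4: x=5 → posterior Gamma(21, 16)

alpha=21, beta=16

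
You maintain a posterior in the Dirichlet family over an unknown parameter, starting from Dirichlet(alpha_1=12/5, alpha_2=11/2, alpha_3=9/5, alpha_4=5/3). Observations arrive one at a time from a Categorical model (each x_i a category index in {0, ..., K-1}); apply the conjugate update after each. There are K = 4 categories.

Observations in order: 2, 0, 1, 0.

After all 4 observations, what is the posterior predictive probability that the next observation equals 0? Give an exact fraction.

obs 1: x=2 → posterior Dirichlet(12/5, 11/2, 14/5, 5/3)
obs 2: x=0 → posterior Dirichlet(17/5, 11/2, 14/5, 5/3)
obs 3: x=1 → posterior Dirichlet(17/5, 13/2, 14/5, 5/3)
obs 4: x=0 → posterior Dirichlet(22/5, 13/2, 14/5, 5/3)

132/461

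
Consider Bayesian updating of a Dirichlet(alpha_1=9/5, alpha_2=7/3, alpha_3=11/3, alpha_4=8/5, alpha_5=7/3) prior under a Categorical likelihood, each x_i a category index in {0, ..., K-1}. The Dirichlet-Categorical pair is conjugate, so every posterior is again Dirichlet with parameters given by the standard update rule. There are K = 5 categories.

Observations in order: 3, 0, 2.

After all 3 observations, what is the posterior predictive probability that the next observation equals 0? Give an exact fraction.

obs 1: x=3 → posterior Dirichlet(9/5, 7/3, 11/3, 13/5, 7/3)
obs 2: x=0 → posterior Dirichlet(14/5, 7/3, 11/3, 13/5, 7/3)
obs 3: x=2 → posterior Dirichlet(14/5, 7/3, 14/3, 13/5, 7/3)

42/221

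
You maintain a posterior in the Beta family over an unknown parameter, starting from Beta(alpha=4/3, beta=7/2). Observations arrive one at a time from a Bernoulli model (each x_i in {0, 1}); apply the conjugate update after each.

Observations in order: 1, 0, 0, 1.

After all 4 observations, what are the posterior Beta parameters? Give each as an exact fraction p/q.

obs 1: x=1 → posterior Beta(7/3, 7/2)
obs 2: x=0 → posterior Beta(7/3, 9/2)
obs 3: x=0 → posterior Beta(7/3, 11/2)
obs 4: x=1 → posterior Beta(10/3, 11/2)

alpha=10/3, beta=11/2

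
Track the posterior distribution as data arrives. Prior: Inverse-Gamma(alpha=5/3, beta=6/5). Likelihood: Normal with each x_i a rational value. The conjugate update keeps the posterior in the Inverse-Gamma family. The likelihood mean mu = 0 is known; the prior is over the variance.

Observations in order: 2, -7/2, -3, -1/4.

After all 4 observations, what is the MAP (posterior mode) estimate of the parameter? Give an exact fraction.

obs 1: x=2 → posterior Inverse-Gamma(13/6, 16/5)
obs 2: x=-7/2 → posterior Inverse-Gamma(8/3, 373/40)
obs 3: x=-3 → posterior Inverse-Gamma(19/6, 553/40)
obs 4: x=-1/4 → posterior Inverse-Gamma(11/3, 2217/160)

6651/2240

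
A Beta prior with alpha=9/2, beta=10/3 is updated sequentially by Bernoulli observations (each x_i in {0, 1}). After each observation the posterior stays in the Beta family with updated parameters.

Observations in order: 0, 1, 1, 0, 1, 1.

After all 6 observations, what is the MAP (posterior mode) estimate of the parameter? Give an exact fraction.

obs 1: x=0 → posterior Beta(9/2, 13/3)
obs 2: x=1 → posterior Beta(11/2, 13/3)
obs 3: x=1 → posterior Beta(13/2, 13/3)
obs 4: x=0 → posterior Beta(13/2, 16/3)
obs 5: x=1 → posterior Beta(15/2, 16/3)
obs 6: x=1 → posterior Beta(17/2, 16/3)

45/71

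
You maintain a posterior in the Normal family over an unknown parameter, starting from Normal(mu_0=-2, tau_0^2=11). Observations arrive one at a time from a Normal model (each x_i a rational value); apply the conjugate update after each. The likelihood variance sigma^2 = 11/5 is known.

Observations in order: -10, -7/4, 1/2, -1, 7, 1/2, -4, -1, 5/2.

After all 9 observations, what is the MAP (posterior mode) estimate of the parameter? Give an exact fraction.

obs 1: x=-10 → posterior Normal(-26/3, 11/6)
obs 2: x=-7/4 → posterior Normal(-243/44, 1)
obs 3: x=1/2 → posterior Normal(-233/64, 11/16)
obs 4: x=-1 → posterior Normal(-253/84, 11/21)
obs 5: x=7 → posterior Normal(-113/104, 11/26)
obs 6: x=1/2 → posterior Normal(-103/124, 11/31)
obs 7: x=-4 → posterior Normal(-61/48, 11/36)
obs 8: x=-1 → posterior Normal(-203/164, 11/41)
obs 9: x=5/2 → posterior Normal(-153/184, 11/46)

-153/184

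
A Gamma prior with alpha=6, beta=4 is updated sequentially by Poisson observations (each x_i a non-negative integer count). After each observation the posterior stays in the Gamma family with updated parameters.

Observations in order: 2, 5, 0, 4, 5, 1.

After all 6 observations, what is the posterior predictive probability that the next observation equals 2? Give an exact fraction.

27600000000000000000000000/108347059433883722041830251

obs 1: x=2 → posterior Gamma(8, 5)
obs 2: x=5 → posterior Gamma(13, 6)
obs 3: x=0 → posterior Gamma(13, 7)
obs 4: x=4 → posterior Gamma(17, 8)
obs 5: x=5 → posterior Gamma(22, 9)
obs 6: x=1 → posterior Gamma(23, 10)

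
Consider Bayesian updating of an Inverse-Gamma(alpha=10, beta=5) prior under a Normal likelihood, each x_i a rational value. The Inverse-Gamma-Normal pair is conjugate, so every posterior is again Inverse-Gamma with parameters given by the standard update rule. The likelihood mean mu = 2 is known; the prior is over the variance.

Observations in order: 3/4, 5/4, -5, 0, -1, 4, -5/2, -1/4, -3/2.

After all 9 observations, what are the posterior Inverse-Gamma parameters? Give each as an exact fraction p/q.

obs 1: x=3/4 → posterior Inverse-Gamma(21/2, 185/32)
obs 2: x=5/4 → posterior Inverse-Gamma(11, 97/16)
obs 3: x=-5 → posterior Inverse-Gamma(23/2, 489/16)
obs 4: x=0 → posterior Inverse-Gamma(12, 521/16)
obs 5: x=-1 → posterior Inverse-Gamma(25/2, 593/16)
obs 6: x=4 → posterior Inverse-Gamma(13, 625/16)
obs 7: x=-5/2 → posterior Inverse-Gamma(27/2, 787/16)
obs 8: x=-1/4 → posterior Inverse-Gamma(14, 1655/32)
obs 9: x=-3/2 → posterior Inverse-Gamma(29/2, 1851/32)

alpha=29/2, beta=1851/32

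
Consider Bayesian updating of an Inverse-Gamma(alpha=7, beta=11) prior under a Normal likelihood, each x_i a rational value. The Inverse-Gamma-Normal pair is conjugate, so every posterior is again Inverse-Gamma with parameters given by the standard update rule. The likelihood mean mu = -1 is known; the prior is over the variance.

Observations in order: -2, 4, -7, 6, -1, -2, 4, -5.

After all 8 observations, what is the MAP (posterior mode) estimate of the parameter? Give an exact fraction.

obs 1: x=-2 → posterior Inverse-Gamma(15/2, 23/2)
obs 2: x=4 → posterior Inverse-Gamma(8, 24)
obs 3: x=-7 → posterior Inverse-Gamma(17/2, 42)
obs 4: x=6 → posterior Inverse-Gamma(9, 133/2)
obs 5: x=-1 → posterior Inverse-Gamma(19/2, 133/2)
obs 6: x=-2 → posterior Inverse-Gamma(10, 67)
obs 7: x=4 → posterior Inverse-Gamma(21/2, 159/2)
obs 8: x=-5 → posterior Inverse-Gamma(11, 175/2)

175/24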